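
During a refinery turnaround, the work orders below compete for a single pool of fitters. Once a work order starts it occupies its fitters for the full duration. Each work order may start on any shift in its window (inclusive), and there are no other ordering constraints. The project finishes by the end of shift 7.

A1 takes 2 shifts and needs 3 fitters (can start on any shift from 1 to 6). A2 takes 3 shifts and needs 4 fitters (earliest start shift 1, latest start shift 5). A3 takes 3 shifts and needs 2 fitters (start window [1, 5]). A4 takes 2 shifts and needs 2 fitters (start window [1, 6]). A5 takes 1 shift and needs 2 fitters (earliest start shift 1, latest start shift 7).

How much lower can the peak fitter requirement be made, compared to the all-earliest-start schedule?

Early-start peak: s1:13  s2:11  s3:6  s4:0  s5:0  s6:0  s7:0 ⇒ 13.
Leveled (A1@1, A2@5, A3@1, A4@3, A5@4): s1:5  s2:5  s3:4  s4:4  s5:4  s6:4  s7:4 ⇒ 5.
Reduction 13 − 5 = 8.

8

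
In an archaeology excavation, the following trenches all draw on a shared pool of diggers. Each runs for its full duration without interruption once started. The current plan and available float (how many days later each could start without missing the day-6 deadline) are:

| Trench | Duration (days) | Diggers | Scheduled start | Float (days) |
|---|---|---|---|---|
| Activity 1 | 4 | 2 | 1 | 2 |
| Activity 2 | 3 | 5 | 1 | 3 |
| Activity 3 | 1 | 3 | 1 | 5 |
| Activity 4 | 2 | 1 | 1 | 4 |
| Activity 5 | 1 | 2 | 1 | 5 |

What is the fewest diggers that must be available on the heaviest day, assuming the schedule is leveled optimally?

Early-start (Activity 1@1, Activity 2@1, Activity 3@1, Activity 4@1, Activity 5@1) gives peak 13: d1:13  d2:8  d3:7  d4:2  d5:0  d6:0.
Shift Activity 3→4, Activity 4→4, Activity 5→5.
Schedule Activity 1@1, Activity 2@1, Activity 3@4, Activity 4@4, Activity 5@5: d1:7  d2:7  d3:7  d4:6  d5:3  d6:0 — peak 7.

7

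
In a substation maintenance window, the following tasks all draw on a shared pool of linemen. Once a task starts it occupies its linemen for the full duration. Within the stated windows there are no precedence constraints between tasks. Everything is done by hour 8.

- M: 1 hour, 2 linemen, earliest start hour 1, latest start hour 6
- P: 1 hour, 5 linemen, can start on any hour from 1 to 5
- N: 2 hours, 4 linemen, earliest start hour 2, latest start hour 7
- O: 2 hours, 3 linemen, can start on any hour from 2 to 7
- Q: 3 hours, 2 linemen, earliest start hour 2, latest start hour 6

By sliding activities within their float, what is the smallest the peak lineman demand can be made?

Early-start (M@1, P@1, N@2, O@2, Q@2) gives peak 9: h1:7  h2:9  h3:9  h4:2  h5:0  h6:0  h7:0  h8:0.
Shift P→2, N→3, O→5, Q→5.
Schedule M@1, P@2, N@3, O@5, Q@5: h1:2  h2:5  h3:4  h4:4  h5:5  h6:5  h7:2  h8:0 — peak 5.

5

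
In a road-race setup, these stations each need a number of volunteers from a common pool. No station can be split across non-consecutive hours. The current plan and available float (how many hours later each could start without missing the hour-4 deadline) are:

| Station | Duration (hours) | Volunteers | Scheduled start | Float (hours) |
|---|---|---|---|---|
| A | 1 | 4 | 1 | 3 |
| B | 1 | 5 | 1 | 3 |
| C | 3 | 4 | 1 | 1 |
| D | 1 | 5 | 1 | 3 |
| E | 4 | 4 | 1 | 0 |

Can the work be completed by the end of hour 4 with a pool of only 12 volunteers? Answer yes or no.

The minimum achievable peak is 13; 12 < 13, so no feasible schedule stays within the cap.

no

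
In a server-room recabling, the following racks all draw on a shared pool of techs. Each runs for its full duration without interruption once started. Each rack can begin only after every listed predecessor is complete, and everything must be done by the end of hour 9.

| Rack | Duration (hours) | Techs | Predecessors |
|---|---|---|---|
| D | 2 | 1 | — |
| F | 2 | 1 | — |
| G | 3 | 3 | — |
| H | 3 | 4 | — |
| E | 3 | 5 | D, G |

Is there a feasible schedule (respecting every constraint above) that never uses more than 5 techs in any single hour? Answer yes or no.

Schedule D@1, F@1, G@1, H@4, E@7: h1:5  h2:5  h3:3  h4:4  h5:4  h6:4  h7:5  h8:5  h9:5 — peak 5 ≤ 5.

yes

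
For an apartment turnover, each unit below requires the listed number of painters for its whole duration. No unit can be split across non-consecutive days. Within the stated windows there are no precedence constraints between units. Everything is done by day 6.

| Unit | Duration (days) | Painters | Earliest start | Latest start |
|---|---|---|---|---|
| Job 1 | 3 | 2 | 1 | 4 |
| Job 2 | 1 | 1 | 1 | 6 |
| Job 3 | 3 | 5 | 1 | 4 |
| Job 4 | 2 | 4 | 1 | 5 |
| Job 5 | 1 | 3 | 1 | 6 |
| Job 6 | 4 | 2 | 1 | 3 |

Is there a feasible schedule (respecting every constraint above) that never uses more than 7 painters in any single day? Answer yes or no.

yes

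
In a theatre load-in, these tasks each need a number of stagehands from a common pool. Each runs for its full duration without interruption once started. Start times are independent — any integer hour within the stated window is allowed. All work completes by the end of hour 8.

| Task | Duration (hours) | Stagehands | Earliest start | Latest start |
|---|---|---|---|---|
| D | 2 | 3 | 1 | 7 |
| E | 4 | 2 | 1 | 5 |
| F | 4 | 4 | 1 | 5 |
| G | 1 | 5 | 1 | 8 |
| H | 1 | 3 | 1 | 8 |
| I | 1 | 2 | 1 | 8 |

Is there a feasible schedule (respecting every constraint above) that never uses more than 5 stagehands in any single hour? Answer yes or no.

no

The minimum achievable peak is 6; 5 < 6, so no feasible schedule stays within the cap.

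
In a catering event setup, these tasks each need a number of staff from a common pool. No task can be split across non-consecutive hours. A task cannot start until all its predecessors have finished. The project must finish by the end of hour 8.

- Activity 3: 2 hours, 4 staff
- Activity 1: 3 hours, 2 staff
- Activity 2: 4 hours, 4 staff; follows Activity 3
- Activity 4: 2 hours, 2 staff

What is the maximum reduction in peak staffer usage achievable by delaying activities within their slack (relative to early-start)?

2

Early-start peak: h1:8  h2:8  h3:6  h4:4  h5:4  h6:4  h7:0  h8:0 ⇒ 8.
Leveled (Activity 3@1, Activity 1@1, Activity 2@3, Activity 4@4): h1:6  h2:6  h3:6  h4:6  h5:6  h6:4  h7:0  h8:0 ⇒ 6.
Reduction 8 − 6 = 2.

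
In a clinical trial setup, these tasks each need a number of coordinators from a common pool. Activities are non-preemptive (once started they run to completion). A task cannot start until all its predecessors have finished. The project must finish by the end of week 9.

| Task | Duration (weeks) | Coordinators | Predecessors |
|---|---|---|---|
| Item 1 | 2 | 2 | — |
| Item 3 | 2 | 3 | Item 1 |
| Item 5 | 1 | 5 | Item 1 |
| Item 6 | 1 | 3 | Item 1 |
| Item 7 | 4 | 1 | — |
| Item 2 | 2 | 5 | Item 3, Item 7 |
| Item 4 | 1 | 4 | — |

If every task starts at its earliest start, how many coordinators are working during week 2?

3

At early start, week 2 has: Item 1, Item 7.
Demand: 2 + 1 = 3.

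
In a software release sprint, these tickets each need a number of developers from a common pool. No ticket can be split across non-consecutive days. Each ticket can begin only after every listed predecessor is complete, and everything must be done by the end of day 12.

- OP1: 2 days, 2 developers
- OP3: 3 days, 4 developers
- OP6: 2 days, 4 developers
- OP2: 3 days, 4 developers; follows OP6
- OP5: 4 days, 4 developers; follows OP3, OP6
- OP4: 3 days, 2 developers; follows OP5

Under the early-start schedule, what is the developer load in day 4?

At early start, day 4 has: OP2, OP5.
Demand: 4 + 4 = 8.

8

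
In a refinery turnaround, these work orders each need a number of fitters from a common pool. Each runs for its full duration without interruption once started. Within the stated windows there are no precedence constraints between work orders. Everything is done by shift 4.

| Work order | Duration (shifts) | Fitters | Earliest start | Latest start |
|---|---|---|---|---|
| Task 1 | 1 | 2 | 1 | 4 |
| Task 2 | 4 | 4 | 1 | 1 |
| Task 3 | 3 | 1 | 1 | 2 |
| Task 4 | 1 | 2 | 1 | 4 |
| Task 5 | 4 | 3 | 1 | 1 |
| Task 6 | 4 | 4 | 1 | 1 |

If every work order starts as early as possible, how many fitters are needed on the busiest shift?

16

Early-start schedule: Task 1@1, Task 2@1, Task 3@1, Task 4@1, Task 5@1, Task 6@1.
Load per shift: shift 1: 16, shift 2: 12, shift 3: 12, shift 4: 11.
Peak is 16.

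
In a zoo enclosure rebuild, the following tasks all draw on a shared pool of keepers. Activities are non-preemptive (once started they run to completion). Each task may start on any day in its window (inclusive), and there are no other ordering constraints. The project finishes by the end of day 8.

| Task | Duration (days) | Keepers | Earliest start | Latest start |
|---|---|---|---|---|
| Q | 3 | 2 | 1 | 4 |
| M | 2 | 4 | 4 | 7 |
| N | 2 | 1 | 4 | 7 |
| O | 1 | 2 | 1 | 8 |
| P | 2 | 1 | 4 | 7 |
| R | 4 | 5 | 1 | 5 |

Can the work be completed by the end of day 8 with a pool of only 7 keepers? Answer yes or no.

yes

Schedule Q@1, M@5, N@4, O@5, P@6, R@1: d1:7  d2:7  d3:7  d4:6  d5:7  d6:5  d7:1  d8:0 — peak 7 ≤ 7.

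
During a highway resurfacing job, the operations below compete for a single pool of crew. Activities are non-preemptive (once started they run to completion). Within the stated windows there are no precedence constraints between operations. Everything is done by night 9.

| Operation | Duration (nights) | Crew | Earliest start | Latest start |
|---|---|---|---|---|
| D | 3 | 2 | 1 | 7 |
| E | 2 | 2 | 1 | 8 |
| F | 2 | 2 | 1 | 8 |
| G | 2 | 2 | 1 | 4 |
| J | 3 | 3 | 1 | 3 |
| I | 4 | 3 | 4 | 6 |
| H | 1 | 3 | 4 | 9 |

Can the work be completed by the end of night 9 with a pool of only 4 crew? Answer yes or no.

no

Total crew member-nights = 42; over 9 nights the average is 42/9 > 4, so some night must exceed 4.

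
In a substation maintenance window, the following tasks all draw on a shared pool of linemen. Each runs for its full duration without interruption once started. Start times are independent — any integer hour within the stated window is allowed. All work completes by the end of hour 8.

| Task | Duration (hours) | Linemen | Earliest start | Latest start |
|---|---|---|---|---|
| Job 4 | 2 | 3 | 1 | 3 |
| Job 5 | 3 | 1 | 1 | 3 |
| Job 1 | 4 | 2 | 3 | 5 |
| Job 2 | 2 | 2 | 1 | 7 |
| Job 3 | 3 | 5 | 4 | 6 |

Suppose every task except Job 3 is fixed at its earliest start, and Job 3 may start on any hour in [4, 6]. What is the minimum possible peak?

Job 3@4: h1:6  h2:6  h3:3  h4:7  h5:7  h6:7  h7:0  h8:0 → peak 7
Job 3@5: h1:6  h2:6  h3:3  h4:2  h5:7  h6:7  h7:5  h8:0 → peak 7
Job 3@6: h1:6  h2:6  h3:3  h4:2  h5:2  h6:7  h7:5  h8:5 → peak 7
Best is Job 3@4, peak 7.

7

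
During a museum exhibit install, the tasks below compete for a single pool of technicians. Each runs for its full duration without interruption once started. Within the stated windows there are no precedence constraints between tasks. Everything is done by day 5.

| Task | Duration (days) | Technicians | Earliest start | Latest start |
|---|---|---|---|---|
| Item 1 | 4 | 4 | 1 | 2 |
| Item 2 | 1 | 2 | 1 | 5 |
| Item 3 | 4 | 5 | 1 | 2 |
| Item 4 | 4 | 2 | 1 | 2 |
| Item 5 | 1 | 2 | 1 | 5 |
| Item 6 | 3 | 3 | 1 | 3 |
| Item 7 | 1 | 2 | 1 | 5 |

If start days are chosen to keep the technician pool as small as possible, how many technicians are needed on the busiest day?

14

Early-start (Item 1@1, Item 2@1, Item 3@1, Item 4@1, Item 5@1, Item 6@1, Item 7@1) gives peak 20: d1:20  d2:14  d3:14  d4:11  d5:0.
Shift Item 5→2, Item 6→3, Item 7→5.
Schedule Item 1@1, Item 2@1, Item 3@1, Item 4@1, Item 5@2, Item 6@3, Item 7@5: d1:13  d2:13  d3:14  d4:14  d5:5 — peak 14.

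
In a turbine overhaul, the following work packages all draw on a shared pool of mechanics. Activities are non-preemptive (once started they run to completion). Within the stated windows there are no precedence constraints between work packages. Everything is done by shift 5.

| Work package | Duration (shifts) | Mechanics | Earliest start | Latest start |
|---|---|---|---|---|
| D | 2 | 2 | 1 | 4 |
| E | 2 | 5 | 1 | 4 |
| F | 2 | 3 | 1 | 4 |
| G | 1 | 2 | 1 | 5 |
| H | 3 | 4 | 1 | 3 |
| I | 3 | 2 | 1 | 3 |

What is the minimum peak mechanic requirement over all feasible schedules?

8

Early-start (D@1, E@1, F@1, G@1, H@1, I@1) gives peak 18: s1:18  s2:16  s3:6  s4:0  s5:0.
Shift E→4, F→4, G→3.
Schedule D@1, E@4, F@4, G@3, H@1, I@1: s1:8  s2:8  s3:8  s4:8  s5:8 — peak 8.
Total mechanic-shifts = 40 over 5 shifts ⇒ peak ≥ ⌈40/5⌉ = 8, so 8 is optimal.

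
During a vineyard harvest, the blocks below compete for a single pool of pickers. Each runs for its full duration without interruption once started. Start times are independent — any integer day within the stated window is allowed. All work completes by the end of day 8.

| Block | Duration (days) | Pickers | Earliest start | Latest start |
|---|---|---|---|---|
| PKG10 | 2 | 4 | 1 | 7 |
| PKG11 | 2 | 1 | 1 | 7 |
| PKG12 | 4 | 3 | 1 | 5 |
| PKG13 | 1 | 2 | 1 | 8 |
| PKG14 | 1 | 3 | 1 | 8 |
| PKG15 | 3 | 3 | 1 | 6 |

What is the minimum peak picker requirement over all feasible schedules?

6

Early-start (PKG10@1, PKG11@1, PKG12@1, PKG13@1, PKG14@1, PKG15@1) gives peak 16: d1:16  d2:11  d3:6  d4:3  d5:0  d6:0  d7:0  d8:0.
Shift PKG12→3, PKG13→3, PKG14→4, PKG15→5.
Schedule PKG10@1, PKG11@1, PKG12@3, PKG13@3, PKG14@4, PKG15@5: d1:5  d2:5  d3:5  d4:6  d5:6  d6:6  d7:3  d8:0 — peak 6.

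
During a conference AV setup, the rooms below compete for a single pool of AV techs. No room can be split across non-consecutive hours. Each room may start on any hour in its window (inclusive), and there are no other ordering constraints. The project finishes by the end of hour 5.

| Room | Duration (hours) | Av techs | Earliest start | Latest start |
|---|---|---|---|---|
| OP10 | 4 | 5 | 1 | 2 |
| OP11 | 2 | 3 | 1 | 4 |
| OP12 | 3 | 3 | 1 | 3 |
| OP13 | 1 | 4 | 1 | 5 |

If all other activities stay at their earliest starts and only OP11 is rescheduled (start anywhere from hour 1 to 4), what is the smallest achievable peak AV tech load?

12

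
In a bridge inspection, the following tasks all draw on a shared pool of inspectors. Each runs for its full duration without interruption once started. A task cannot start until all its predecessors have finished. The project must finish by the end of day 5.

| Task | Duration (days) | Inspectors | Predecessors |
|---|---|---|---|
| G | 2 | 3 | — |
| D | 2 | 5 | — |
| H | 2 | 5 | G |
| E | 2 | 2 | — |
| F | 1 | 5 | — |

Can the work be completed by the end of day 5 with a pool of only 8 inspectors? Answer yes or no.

Schedule G@1, D@1, H@3, E@3, F@5: d1:8  d2:8  d3:7  d4:7  d5:5 — peak 8 ≤ 8.

yes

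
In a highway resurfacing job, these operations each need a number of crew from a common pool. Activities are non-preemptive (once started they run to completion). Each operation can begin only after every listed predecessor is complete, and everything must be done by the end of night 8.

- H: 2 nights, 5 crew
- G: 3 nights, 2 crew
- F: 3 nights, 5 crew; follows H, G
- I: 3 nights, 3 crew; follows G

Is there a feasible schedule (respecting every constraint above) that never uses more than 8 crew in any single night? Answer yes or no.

yes

Schedule H@1, G@1, F@4, I@4: n1:7  n2:7  n3:2  n4:8  n5:8  n6:8  n7:0  n8:0 — peak 8 ≤ 8.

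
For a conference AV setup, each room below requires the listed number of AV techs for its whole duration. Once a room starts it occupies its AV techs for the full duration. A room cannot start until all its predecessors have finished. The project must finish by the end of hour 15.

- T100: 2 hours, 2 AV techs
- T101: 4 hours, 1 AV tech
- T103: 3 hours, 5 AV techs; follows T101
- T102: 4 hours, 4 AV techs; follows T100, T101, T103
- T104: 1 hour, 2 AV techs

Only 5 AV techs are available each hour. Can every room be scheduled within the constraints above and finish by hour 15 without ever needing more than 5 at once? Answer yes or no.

yes

Schedule T100@1, T101@1, T103@5, T102@8, T104@1: h1:5  h2:3  h3:1  h4:1  h5:5  h6:5  h7:5  h8:4  h9:4  h10:4  h11:4  h12:0  h13:0  h14:0  h15:0 — peak 5 ≤ 5.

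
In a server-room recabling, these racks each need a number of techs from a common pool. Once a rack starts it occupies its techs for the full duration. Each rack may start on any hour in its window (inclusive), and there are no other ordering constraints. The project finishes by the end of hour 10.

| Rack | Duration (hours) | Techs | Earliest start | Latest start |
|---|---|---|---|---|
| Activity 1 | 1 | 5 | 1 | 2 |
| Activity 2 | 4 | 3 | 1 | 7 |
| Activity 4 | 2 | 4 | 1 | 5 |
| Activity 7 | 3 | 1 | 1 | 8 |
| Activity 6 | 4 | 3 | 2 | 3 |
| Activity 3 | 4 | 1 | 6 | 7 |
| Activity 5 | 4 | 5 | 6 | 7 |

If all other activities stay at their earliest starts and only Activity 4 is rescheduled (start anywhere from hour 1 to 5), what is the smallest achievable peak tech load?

Activity 4@1: h1:13  h2:11  h3:7  h4:6  h5:3  h6:6  h7:6  h8:6  h9:6  h10:0 → peak 13
Activity 4@2: h1:9  h2:11  h3:11  h4:6  h5:3  h6:6  h7:6  h8:6  h9:6  h10:0 → peak 11
Activity 4@3: h1:9  h2:7  h3:11  h4:10  h5:3  h6:6  h7:6  h8:6  h9:6  h10:0 → peak 11
Activity 4@4: h1:9  h2:7  h3:7  h4:10  h5:7  h6:6  h7:6  h8:6  h9:6  h10:0 → peak 10
Activity 4@5: h1:9  h2:7  h3:7  h4:6  h5:7  h6:10  h7:6  h8:6  h9:6  h10:0 → peak 10
Best is Activity 4@4, peak 10.

10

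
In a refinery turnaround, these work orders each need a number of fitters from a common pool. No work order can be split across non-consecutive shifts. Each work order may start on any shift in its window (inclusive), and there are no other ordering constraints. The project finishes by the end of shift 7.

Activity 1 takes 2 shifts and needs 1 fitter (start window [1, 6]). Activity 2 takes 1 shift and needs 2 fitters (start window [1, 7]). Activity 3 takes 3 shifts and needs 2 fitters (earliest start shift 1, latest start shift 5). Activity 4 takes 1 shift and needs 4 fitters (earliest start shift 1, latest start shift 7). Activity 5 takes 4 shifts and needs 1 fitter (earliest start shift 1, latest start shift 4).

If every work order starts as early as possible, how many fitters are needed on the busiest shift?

Early-start schedule: Activity 1@1, Activity 2@1, Activity 3@1, Activity 4@1, Activity 5@1.
Load per shift: shift 1: 10, shift 2: 4, shift 3: 3, shift 4: 1, shift 5: 0, shift 6: 0, shift 7: 0.
Peak is 10.

10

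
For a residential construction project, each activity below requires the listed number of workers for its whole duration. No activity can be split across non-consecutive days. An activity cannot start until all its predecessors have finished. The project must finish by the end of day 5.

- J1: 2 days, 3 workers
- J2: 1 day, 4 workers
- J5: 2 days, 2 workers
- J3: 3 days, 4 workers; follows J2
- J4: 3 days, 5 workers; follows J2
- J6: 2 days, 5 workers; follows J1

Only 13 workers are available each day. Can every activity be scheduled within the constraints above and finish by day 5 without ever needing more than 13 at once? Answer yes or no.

no

The minimum achievable peak is 14; 13 < 14, so no feasible schedule stays within the cap.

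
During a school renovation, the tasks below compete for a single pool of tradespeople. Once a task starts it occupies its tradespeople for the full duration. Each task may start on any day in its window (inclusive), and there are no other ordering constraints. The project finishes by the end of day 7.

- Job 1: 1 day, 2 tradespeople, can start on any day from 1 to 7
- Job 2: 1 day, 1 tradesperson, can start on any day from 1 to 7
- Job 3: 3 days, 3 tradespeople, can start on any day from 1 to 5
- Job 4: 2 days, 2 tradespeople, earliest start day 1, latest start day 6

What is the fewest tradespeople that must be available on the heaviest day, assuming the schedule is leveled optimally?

3

Early-start (Job 1@1, Job 2@1, Job 3@1, Job 4@1) gives peak 8: d1:8  d2:5  d3:3  d4:0  d5:0  d6:0  d7:0.
Shift Job 3→2, Job 4→5.
Schedule Job 1@1, Job 2@1, Job 3@2, Job 4@5: d1:3  d2:3  d3:3  d4:3  d5:2  d6:2  d7:0 — peak 3.
Total tradesperson-days = 16 over 7 days ⇒ peak ≥ ⌈16/7⌉ = 3, so 3 is optimal.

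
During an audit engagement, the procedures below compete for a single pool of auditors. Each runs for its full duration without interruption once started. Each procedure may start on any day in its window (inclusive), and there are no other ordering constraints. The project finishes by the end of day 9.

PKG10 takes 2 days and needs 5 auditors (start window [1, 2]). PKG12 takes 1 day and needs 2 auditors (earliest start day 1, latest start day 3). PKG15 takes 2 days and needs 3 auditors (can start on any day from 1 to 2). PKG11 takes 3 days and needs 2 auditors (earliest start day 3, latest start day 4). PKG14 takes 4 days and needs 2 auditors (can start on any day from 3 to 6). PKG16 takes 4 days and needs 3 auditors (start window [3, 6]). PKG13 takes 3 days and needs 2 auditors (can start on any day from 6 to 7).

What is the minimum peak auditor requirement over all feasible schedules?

8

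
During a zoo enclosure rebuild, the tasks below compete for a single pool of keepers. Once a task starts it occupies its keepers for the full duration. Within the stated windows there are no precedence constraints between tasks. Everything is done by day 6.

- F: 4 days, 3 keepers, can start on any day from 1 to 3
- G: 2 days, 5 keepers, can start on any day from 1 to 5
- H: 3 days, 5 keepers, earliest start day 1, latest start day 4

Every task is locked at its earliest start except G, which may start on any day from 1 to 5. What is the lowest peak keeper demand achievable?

8

G@1: d1:13  d2:13  d3:8  d4:3  d5:0  d6:0 → peak 13
G@2: d1:8  d2:13  d3:13  d4:3  d5:0  d6:0 → peak 13
G@3: d1:8  d2:8  d3:13  d4:8  d5:0  d6:0 → peak 13
G@4: d1:8  d2:8  d3:8  d4:8  d5:5  d6:0 → peak 8
G@5: d1:8  d2:8  d3:8  d4:3  d5:5  d6:5 → peak 8
Best is G@4, peak 8.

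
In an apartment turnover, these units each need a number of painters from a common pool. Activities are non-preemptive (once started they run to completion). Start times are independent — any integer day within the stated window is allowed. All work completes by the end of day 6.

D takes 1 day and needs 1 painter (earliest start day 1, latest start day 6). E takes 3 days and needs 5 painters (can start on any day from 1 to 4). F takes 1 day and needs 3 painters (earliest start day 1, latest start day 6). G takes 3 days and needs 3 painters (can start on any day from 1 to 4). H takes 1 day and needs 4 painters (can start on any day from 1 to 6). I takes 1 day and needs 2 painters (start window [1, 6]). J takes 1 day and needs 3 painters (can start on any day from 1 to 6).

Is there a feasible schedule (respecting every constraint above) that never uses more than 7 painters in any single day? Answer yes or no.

yes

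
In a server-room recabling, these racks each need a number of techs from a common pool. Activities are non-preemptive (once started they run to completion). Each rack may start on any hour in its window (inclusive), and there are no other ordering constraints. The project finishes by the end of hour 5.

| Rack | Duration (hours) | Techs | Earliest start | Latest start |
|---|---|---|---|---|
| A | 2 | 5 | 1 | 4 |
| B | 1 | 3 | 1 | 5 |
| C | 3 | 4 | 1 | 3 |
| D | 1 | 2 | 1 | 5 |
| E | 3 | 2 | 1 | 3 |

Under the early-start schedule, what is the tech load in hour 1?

At early start, hour 1 has: A, B, C, D, E.
Demand: 5 + 3 + 4 + 2 + 2 = 16.

16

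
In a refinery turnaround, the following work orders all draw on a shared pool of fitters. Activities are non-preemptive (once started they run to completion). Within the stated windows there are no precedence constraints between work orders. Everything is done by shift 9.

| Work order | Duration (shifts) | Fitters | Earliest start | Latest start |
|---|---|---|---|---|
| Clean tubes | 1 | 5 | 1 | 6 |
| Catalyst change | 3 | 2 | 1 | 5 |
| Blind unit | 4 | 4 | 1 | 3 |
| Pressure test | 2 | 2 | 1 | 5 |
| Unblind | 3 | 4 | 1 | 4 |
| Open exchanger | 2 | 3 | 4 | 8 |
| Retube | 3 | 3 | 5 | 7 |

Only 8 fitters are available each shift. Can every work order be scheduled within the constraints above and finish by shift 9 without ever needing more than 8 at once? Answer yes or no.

Schedule Clean tubes@1, Catalyst change@1, Blind unit@2, Pressure test@2, Unblind@4, Open exchanger@6, Retube@7: s1:7  s2:8  s3:8  s4:8  s5:8  s6:7  s7:6  s8:3  s9:3 — peak 8 ≤ 8.

yes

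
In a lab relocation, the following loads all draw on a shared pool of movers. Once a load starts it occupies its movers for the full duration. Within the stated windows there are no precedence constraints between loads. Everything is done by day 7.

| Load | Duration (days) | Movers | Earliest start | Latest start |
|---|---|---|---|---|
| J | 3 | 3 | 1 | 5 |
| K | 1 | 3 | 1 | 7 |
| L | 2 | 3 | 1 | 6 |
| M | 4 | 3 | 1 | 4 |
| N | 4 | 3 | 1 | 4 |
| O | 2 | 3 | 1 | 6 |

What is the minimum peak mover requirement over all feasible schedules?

Early-start (J@1, K@1, L@1, M@1, N@1, O@1) gives peak 18: d1:18  d2:15  d3:9  d4:6  d5:0  d6:0  d7:0.
Shift M→2, N→3, O→4.
Schedule J@1, K@1, L@1, M@2, N@3, O@4: d1:9  d2:9  d3:9  d4:9  d5:9  d6:3  d7:0 — peak 9.

9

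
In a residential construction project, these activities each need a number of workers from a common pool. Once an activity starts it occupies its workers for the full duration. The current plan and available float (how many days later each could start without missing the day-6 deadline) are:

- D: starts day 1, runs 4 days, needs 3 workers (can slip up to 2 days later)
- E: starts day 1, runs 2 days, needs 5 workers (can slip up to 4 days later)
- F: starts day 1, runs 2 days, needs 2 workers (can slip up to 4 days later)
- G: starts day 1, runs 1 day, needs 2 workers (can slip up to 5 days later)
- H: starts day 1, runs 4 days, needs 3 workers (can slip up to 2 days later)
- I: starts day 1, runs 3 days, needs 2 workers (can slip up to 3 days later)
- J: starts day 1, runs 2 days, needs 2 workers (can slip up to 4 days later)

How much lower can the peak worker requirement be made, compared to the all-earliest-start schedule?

Early-start peak: d1:19  d2:17  d3:8  d4:6  d5:0  d6:0 ⇒ 19.
Leveled (D@1, E@1, F@5, G@3, H@3, I@4, J@5): d1:8  d2:8  d3:8  d4:8  d5:9  d6:9 ⇒ 9.
Reduction 19 − 9 = 10.

10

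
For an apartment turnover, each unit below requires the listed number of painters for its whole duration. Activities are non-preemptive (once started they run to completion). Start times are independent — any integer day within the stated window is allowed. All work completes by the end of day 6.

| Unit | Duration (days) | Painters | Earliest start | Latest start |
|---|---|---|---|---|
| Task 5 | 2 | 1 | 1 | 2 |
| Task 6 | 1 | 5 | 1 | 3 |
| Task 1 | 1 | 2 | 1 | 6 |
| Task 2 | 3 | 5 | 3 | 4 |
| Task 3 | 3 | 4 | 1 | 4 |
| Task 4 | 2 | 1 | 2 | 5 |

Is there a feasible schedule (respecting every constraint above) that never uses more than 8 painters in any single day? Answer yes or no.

no

The minimum achievable peak is 9; 8 < 9, so no feasible schedule stays within the cap.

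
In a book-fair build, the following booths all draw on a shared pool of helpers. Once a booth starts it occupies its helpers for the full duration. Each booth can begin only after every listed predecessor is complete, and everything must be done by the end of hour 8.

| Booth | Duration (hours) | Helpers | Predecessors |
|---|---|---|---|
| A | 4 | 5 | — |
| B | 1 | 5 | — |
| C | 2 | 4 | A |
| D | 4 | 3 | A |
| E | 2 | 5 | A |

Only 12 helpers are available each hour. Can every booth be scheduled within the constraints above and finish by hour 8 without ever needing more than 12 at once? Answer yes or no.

yes

Schedule A@1, B@1, C@5, D@5, E@7: h1:10  h2:5  h3:5  h4:5  h5:7  h6:7  h7:8  h8:8 — peak 10 ≤ 12.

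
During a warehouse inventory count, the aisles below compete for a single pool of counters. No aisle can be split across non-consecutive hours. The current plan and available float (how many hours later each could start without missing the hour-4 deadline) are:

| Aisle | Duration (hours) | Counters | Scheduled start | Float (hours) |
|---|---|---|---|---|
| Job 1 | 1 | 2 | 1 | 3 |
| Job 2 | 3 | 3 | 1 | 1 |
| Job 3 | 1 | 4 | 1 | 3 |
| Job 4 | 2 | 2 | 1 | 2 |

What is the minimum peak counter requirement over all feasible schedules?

5

Early-start (Job 1@1, Job 2@1, Job 3@1, Job 4@1) gives peak 11: h1:11  h2:5  h3:3  h4:0.
Shift Job 3→4, Job 4→2.
Schedule Job 1@1, Job 2@1, Job 3@4, Job 4@2: h1:5  h2:5  h3:5  h4:4 — peak 5.
Total counter-hours = 19 over 4 hours ⇒ peak ≥ ⌈19/4⌉ = 5, so 5 is optimal.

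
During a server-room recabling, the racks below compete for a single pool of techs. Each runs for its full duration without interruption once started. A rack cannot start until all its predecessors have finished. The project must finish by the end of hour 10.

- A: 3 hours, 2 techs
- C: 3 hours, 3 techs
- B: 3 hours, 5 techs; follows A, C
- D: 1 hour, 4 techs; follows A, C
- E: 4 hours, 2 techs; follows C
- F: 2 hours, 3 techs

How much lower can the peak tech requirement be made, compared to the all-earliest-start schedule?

5

Early-start peak: h1:8  h2:8  h3:5  h4:11  h5:7  h6:7  h7:2  h8:0  h9:0  h10:0 ⇒ 11.
Leveled (A@1, C@1, B@4, D@7, E@7, F@8): h1:5  h2:5  h3:5  h4:5  h5:5  h6:5  h7:6  h8:5  h9:5  h10:2 ⇒ 6.
Reduction 11 − 6 = 5.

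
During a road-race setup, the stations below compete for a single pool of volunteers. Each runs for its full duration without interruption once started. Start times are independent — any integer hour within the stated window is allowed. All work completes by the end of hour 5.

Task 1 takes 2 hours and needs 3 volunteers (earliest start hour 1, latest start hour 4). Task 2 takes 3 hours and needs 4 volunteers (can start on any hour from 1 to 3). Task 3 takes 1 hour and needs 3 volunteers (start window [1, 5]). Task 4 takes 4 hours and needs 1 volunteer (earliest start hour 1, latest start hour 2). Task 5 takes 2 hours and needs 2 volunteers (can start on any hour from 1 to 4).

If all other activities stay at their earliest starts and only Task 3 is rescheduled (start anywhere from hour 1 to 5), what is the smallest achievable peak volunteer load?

10

Task 3@1: h1:13  h2:10  h3:5  h4:1  h5:0 → peak 13
Task 3@2: h1:10  h2:13  h3:5  h4:1  h5:0 → peak 13
Task 3@3: h1:10  h2:10  h3:8  h4:1  h5:0 → peak 10
Task 3@4: h1:10  h2:10  h3:5  h4:4  h5:0 → peak 10
Task 3@5: h1:10  h2:10  h3:5  h4:1  h5:3 → peak 10
Best is Task 3@3, peak 10.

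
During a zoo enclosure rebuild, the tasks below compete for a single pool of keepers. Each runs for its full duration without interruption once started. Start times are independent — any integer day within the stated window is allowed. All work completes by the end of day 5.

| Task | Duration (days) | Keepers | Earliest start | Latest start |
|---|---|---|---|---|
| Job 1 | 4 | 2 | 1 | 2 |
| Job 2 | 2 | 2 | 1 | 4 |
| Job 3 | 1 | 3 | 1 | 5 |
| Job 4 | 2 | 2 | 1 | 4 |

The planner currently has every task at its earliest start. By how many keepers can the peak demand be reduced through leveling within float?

5

Early-start peak: d1:9  d2:6  d3:2  d4:2  d5:0 ⇒ 9.
Leveled (Job 1@1, Job 2@1, Job 3@5, Job 4@3): d1:4  d2:4  d3:4  d4:4  d5:3 ⇒ 4.
Reduction 9 − 4 = 5.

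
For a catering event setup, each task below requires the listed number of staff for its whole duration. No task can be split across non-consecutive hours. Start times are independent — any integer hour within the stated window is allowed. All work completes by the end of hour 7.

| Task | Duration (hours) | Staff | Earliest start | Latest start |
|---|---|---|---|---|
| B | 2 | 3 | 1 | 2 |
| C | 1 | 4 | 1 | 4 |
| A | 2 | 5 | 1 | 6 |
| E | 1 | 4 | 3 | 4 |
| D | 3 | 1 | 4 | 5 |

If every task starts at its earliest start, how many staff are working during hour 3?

4

At early start, hour 3 has: E.
Demand: 4 = 4.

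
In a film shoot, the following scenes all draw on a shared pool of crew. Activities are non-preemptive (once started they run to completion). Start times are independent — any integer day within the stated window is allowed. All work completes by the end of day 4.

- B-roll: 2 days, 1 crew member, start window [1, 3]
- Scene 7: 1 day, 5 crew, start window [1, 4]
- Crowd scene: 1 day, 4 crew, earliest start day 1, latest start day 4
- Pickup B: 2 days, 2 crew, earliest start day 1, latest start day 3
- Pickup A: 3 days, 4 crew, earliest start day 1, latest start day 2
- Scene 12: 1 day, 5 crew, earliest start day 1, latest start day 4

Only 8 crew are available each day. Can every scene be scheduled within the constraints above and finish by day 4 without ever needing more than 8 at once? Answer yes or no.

no

The minimum achievable peak is 9; 8 < 9, so no feasible schedule stays within the cap.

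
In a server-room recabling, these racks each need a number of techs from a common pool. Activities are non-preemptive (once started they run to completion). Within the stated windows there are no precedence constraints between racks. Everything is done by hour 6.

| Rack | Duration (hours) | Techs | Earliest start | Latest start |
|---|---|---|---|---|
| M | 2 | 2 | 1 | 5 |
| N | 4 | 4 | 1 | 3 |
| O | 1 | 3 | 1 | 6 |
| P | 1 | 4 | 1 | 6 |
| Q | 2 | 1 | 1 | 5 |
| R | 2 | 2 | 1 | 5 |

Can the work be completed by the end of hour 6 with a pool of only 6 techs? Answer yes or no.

Schedule M@1, N@1, O@5, P@6, Q@3, R@5: h1:6  h2:6  h3:5  h4:5  h5:5  h6:6 — peak 6 ≤ 6.

yes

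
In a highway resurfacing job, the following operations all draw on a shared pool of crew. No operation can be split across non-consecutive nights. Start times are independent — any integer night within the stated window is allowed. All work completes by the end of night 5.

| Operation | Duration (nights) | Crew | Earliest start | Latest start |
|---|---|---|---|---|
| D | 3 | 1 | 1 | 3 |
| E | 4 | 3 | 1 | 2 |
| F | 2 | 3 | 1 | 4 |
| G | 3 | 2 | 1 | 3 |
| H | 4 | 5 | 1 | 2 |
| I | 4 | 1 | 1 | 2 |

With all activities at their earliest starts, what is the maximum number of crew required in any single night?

15

Early-start schedule: D@1, E@1, F@1, G@1, H@1, I@1.
Load per night: night 1: 15, night 2: 15, night 3: 12, night 4: 9, night 5: 0.
Peak is 15.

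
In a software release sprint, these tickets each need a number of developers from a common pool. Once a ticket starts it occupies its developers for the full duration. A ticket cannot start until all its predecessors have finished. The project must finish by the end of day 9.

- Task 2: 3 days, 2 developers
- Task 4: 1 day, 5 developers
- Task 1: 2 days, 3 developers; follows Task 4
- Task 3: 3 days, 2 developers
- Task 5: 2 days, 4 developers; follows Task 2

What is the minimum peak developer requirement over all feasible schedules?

5

Early-start (Task 2@1, Task 4@1, Task 1@2, Task 3@1, Task 5@4) gives peak 9: d1:9  d2:7  d3:7  d4:4  d5:4  d6:0  d7:0  d8:0  d9:0.
Shift Task 4→4, Task 1→5, Task 5→7.
Schedule Task 2@1, Task 4@4, Task 1@5, Task 3@1, Task 5@7: d1:4  d2:4  d3:4  d4:5  d5:3  d6:3  d7:4  d8:4  d9:0 — peak 5.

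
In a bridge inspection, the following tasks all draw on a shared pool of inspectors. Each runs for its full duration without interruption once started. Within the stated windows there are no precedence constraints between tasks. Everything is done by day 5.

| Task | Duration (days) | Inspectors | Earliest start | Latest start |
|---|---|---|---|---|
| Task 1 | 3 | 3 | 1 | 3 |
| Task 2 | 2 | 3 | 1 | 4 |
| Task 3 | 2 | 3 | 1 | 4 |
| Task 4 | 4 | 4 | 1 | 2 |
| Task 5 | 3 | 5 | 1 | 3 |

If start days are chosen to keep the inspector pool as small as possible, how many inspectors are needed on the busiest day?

12

Early-start (Task 1@1, Task 2@1, Task 3@1, Task 4@1, Task 5@1) gives peak 18: d1:18  d2:18  d3:12  d4:4  d5:0.
Shift Task 3→4, Task 5→3.
Schedule Task 1@1, Task 2@1, Task 3@4, Task 4@1, Task 5@3: d1:10  d2:10  d3:12  d4:12  d5:8 — peak 12.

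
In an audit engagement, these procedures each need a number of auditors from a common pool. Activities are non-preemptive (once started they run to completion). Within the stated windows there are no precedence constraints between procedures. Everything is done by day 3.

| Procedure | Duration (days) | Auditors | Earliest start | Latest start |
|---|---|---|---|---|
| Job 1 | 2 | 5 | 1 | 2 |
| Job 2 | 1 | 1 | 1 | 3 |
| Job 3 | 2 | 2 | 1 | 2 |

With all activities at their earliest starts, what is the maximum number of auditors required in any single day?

Early-start schedule: Job 1@1, Job 2@1, Job 3@1.
Load per day: day 1: 8, day 2: 7, day 3: 0.
Peak is 8.

8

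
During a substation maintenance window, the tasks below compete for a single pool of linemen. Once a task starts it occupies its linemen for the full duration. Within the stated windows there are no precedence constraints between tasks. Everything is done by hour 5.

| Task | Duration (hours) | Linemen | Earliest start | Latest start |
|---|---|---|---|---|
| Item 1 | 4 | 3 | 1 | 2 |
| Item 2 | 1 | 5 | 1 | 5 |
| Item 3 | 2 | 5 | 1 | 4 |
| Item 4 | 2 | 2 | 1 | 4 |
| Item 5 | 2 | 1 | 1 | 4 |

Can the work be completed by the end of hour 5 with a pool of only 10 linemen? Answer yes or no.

Schedule Item 1@1, Item 2@1, Item 3@2, Item 4@4, Item 5@4: h1:8  h2:8  h3:8  h4:6  h5:3 — peak 8 ≤ 10.

yes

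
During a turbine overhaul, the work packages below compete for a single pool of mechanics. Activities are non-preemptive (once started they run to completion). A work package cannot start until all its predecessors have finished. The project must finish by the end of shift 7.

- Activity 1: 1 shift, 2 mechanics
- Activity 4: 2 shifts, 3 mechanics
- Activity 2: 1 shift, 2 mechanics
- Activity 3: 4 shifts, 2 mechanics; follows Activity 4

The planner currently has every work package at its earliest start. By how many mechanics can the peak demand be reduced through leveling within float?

3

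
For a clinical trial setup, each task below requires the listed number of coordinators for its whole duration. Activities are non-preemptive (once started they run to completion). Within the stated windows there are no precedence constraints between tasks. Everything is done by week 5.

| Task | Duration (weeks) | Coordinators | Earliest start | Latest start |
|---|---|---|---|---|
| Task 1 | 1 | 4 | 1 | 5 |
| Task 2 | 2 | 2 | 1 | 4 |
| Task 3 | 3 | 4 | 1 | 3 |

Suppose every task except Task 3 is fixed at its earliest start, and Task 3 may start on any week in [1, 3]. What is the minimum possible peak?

6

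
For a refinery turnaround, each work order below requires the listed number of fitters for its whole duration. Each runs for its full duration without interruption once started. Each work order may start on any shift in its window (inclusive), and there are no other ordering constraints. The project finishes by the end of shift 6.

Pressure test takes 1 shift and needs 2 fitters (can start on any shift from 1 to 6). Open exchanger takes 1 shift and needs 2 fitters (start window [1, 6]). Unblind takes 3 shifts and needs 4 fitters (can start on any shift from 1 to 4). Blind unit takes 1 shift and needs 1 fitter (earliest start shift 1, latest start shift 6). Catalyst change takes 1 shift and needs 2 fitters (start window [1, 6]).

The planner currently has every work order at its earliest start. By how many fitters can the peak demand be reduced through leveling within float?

7

Early-start peak: s1:11  s2:4  s3:4  s4:0  s5:0  s6:0 ⇒ 11.
Leveled (Pressure test@1, Open exchanger@1, Unblind@2, Blind unit@5, Catalyst change@5): s1:4  s2:4  s3:4  s4:4  s5:3  s6:0 ⇒ 4.
Reduction 11 − 4 = 7.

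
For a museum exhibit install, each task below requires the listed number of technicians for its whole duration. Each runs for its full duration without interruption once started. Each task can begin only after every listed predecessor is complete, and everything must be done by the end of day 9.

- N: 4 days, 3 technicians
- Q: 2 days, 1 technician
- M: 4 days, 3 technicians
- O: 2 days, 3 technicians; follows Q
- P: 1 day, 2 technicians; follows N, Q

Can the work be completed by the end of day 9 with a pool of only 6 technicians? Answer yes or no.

Schedule N@1, Q@1, M@3, O@5, P@7: d1:4  d2:4  d3:6  d4:6  d5:6  d6:6  d7:2  d8:0  d9:0 — peak 6 ≤ 6.

yes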